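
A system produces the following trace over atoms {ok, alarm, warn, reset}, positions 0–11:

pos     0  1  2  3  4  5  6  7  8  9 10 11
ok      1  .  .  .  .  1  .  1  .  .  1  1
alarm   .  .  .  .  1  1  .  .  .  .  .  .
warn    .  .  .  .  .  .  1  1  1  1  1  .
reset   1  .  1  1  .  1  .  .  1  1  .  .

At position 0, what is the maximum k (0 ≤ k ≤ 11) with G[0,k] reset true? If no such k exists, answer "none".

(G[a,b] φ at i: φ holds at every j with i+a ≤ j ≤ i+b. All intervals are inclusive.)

0

reset must hold from j=0 onward; find where it first fails.
  j=0: holds
  j=1: fails
Holds on [0,0], so largest k = 0.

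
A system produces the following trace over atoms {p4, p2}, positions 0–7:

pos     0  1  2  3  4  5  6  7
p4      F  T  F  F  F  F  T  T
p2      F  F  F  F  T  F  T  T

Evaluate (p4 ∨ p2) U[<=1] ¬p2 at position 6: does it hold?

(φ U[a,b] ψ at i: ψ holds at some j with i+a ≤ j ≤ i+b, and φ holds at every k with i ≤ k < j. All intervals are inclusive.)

False

Need some j in [6,7] with ¬p2, and (p4 ∨ p2) at every k in [6,j-1].
  j=6: ¬p2 false.
  j=7: ¬p2 false.
No j in the window works → until fails.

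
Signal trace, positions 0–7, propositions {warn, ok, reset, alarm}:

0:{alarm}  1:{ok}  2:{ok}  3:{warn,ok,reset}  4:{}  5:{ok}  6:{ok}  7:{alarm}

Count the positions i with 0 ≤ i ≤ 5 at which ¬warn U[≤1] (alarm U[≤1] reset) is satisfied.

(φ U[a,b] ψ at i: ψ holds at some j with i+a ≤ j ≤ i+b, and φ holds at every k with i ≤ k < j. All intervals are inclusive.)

2

Evaluate at each i in [0,5]:
  i=0: ✗ (no rhs in [0,1])
  i=1: ✗ (no rhs in [1,2])
  i=2: ✓ (rhs at j=3; lhs holds on [2,2])
  i=3: ✓ (rhs at j=3)
  i=4: ✗ (no rhs in [4,5])
  i=5: ✗ (no rhs in [5,6])
Positions where it holds: {2, 3} → 2.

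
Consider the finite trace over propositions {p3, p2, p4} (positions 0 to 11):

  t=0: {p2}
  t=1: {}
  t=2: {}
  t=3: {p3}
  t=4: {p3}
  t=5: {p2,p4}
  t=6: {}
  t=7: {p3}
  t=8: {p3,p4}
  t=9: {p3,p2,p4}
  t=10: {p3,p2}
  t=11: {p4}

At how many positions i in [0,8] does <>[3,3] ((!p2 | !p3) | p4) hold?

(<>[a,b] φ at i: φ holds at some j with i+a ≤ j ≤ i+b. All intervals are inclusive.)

Evaluate at each i in [0,8]:
  i=0: ✓ (witness j=3)
  i=1: ✓ (witness j=4)
  i=2: ✓ (witness j=5)
  i=3: ✓ (witness j=6)
  i=4: ✓ (witness j=7)
  i=5: ✓ (witness j=8)
  i=6: ✓ (witness j=9)
  i=7: ✗ (none in [10,10])
  i=8: ✓ (witness j=11)
Positions where it holds: {0, 1, 2, 3, 4, 5, 6, 8} → 8.

8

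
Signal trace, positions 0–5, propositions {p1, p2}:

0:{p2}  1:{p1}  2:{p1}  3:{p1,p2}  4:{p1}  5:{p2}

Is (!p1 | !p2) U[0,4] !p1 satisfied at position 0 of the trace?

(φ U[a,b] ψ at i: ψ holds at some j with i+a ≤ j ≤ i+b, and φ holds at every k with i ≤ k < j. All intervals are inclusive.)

Yes

Need some j in [0,4] with !p1, and (!p1 | !p2) at every k in [0,j-1].
  j=0: !p1 holds; no prefix to check → satisfied.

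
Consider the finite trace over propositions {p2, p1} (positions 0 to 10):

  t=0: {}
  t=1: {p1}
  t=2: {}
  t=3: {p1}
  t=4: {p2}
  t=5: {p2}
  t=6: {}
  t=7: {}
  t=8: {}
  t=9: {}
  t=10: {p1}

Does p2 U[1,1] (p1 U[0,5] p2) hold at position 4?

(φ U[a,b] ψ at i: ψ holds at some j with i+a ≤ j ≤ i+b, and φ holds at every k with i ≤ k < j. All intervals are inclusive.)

Need some j in [5,5] with (p1 U[0,5] p2), and p2 at every k in [4,j-1].
  j=5: (p1 U[0,5] p2) holds; p2 holds at every k in [4,4] → satisfied.

True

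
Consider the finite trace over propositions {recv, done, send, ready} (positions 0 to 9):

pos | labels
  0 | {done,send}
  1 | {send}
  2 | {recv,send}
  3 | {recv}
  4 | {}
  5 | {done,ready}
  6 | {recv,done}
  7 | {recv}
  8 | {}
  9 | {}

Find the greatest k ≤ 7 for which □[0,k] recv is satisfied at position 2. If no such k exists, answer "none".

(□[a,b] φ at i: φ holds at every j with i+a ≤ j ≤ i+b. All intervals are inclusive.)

1

recv must hold from j=2 onward; find where it first fails.
  j=2: holds
  j=3: holds
  j=4: fails
Holds on [2,3], so largest k = 1.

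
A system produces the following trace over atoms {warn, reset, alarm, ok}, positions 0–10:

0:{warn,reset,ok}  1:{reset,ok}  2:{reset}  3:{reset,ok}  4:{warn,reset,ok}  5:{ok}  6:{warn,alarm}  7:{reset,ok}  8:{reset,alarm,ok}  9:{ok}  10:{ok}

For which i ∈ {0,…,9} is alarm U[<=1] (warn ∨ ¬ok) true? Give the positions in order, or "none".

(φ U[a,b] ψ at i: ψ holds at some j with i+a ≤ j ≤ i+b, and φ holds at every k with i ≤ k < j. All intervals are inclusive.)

0, 2, 4, 6

Evaluate at each i in [0,9]:
  i=0: ✓ (rhs at j=0)
  i=1: ✗ (lhs fails at k=1 before rhs at j=2)
  i=2: ✓ (rhs at j=2)
  i=3: ✗ (lhs fails at k=3 before rhs at j=4)
  i=4: ✓ (rhs at j=4)
  i=5: ✗ (lhs fails at k=5 before rhs at j=6)
  i=6: ✓ (rhs at j=6)
  i=7: ✗ (no rhs in [7,8])
  i=8: ✗ (no rhs in [8,9])
  i=9: ✗ (no rhs in [9,10])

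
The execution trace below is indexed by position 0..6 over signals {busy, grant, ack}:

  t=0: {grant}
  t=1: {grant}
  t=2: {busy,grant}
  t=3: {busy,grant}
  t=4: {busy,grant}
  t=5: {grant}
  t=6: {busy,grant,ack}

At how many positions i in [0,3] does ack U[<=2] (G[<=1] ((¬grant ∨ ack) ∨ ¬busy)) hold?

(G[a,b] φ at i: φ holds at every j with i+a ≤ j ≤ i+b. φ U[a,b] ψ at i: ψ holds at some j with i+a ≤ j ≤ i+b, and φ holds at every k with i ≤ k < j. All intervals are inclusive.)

Evaluate at each i in [0,3]:
  i=0: ✓ (rhs at j=0)
  i=1: ✗ (no rhs in [1,3])
  i=2: ✗ (no rhs in [2,4])
  i=3: ✗ (lhs fails at k=3 before rhs at j=5)
Positions where it holds: {0} → 1.

1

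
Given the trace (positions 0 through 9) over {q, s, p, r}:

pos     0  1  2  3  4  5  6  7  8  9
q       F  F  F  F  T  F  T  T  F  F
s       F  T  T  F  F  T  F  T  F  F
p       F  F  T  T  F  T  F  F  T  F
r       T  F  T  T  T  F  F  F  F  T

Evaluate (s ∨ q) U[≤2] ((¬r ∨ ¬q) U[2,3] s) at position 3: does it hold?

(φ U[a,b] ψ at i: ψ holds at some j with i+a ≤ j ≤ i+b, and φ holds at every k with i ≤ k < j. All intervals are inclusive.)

False

Need some j in [3,5] with ((¬r ∨ ¬q) U[2,3] s), and (s ∨ q) at every k in [3,j-1].
  j=3: ((¬r ∨ ¬q) U[2,3] s) — fails.
  j=4: ((¬r ∨ ¬q) U[2,3] s) — fails.
  j=5: ((¬r ∨ ¬q) U[2,3] s) holds, but (s ∨ q) fails at k=3 → not this j.
No j in the window works → until fails.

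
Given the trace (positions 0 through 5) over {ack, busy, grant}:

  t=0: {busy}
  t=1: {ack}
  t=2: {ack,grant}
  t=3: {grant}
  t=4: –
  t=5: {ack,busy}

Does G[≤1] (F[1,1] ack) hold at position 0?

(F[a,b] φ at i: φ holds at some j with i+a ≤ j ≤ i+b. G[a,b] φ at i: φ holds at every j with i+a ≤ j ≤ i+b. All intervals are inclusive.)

Check F[1,1] ack at every j in [0,1]:
  j=0: holds (witness at 1)
  j=1: holds (witness at 2)
All positions satisfy it → formula holds.

True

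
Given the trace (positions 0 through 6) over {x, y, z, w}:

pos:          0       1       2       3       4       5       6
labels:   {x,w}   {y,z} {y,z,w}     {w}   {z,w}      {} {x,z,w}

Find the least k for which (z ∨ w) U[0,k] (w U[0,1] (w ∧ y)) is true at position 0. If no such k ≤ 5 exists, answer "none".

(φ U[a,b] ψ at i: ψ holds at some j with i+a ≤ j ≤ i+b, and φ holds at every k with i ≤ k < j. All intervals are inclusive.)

Need earliest j ≥ 0 with (w U[0,1] (w ∧ y)), and (z ∨ w) at every k in [0,j-1].
  j=0: rhs fails.
  j=1: rhs fails.
  j=2: rhs holds; lhs holds on [0,1]. k = 2.

2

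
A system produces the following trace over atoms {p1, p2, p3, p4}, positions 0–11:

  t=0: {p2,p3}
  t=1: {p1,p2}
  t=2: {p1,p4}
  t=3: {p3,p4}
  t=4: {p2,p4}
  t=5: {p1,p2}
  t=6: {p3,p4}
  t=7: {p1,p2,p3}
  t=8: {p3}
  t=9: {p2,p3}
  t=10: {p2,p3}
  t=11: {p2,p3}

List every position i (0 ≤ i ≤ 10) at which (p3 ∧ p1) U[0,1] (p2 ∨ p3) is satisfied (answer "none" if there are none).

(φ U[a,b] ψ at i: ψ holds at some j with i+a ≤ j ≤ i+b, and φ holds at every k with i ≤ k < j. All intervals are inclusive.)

Evaluate at each i in [0,10]:
  i=0: ✓ (rhs at j=0)
  i=1: ✓ (rhs at j=1)
  i=2: ✗ (lhs fails at k=2 before rhs at j=3)
  i=3: ✓ (rhs at j=3)
  i=4: ✓ (rhs at j=4)
  i=5: ✓ (rhs at j=5)
  i=6: ✓ (rhs at j=6)
  i=7: ✓ (rhs at j=7)
  i=8: ✓ (rhs at j=8)
  i=9: ✓ (rhs at j=9)
  i=10: ✓ (rhs at j=10)

0, 1, 3, 4, 5, 6, 7, 8, 9, 10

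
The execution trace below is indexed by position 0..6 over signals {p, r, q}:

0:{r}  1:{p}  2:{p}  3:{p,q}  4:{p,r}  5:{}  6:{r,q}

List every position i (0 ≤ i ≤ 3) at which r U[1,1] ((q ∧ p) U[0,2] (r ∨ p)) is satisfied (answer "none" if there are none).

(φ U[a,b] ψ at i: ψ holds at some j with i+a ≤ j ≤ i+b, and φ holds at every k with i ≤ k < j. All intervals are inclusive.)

0

Evaluate at each i in [0,3]:
  i=0: ✓ (rhs at j=1; lhs holds on [0,0])
  i=1: ✗ (lhs fails at k=1 before rhs at j=2)
  i=2: ✗ (lhs fails at k=2 before rhs at j=3)
  i=3: ✗ (lhs fails at k=3 before rhs at j=4)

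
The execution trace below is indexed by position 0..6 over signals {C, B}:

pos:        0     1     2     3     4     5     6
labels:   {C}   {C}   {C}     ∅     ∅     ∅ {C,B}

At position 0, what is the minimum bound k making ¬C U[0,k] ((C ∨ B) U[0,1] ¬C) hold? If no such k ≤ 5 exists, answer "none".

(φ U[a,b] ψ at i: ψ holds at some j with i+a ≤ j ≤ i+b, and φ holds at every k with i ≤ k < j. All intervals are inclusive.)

Need earliest j ≥ 0 with ((C ∨ B) U[0,1] ¬C), and ¬C at every k in [0,j-1].
  j=0: rhs fails.
  j=1: rhs fails.
  j=2: rhs holds but lhs fails at k=0.
  j=3: rhs holds but lhs fails at k=0.
  j=4: rhs holds but lhs fails at k=0.
  j=5: rhs holds but lhs fails at k=0.
No witness within the range → none.

none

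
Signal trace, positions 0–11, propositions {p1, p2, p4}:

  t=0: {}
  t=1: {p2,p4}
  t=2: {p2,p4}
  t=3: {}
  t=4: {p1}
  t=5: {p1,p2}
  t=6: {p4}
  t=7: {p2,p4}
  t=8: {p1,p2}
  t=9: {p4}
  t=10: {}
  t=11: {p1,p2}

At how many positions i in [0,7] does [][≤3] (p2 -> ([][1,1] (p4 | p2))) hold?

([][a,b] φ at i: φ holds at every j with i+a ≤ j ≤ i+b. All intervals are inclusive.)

5

Evaluate at each i in [0,7]:
  i=0: ✗ (fails at j=2)
  i=1: ✗ (fails at j=2)
  i=2: ✗ (fails at j=2)
  i=3: ✓ (all of [3,6])
  i=4: ✓ (all of [4,7])
  i=5: ✓ (all of [5,8])
  i=6: ✓ (all of [6,9])
  i=7: ✓ (all of [7,10])
Positions where it holds: {3, 4, 5, 6, 7} → 5.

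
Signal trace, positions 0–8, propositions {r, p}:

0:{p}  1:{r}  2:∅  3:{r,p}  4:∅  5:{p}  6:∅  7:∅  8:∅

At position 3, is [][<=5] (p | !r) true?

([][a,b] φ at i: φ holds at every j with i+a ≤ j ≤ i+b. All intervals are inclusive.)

Check (p | !r) at every j in [3,8]:
  j=3: true
  j=4: true
  j=5: true
  j=6: true
  j=7: true
  j=8: true
All positions satisfy it → formula holds.

Holds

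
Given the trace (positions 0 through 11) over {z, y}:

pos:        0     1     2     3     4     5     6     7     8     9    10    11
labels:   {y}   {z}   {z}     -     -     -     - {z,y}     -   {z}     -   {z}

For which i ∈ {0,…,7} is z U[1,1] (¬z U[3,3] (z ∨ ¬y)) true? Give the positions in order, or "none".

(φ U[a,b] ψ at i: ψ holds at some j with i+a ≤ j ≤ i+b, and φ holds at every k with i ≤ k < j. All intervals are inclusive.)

2

Evaluate at each i in [0,7]:
  i=0: ✗ (no rhs in [1,1])
  i=1: ✗ (no rhs in [2,2])
  i=2: ✓ (rhs at j=3; lhs holds on [2,2])
  i=3: ✗ (lhs fails at k=3 before rhs at j=4)
  i=4: ✗ (no rhs in [5,5])
  i=5: ✗ (no rhs in [6,6])
  i=6: ✗ (no rhs in [7,7])
  i=7: ✗ (no rhs in [8,8])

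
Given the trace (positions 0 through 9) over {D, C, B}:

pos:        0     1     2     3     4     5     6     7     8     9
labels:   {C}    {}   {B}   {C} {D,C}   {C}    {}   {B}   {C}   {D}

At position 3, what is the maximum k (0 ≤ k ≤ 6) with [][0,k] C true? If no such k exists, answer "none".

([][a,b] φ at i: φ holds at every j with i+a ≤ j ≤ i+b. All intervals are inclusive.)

C must hold from j=3 onward; find where it first fails.
  j=3: holds
  j=4: holds
  j=5: holds
  j=6: fails
Holds on [3,5], so largest k = 2.

2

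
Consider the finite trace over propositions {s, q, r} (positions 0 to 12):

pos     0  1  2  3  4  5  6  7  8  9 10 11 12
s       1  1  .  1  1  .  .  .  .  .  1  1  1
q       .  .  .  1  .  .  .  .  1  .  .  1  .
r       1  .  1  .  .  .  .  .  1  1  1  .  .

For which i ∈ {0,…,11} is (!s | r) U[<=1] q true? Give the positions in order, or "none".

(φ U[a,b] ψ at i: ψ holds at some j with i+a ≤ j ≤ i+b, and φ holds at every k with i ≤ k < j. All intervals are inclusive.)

2, 3, 7, 8, 10, 11

Evaluate at each i in [0,11]:
  i=0: ✗ (no rhs in [0,1])
  i=1: ✗ (no rhs in [1,2])
  i=2: ✓ (rhs at j=3; lhs holds on [2,2])
  i=3: ✓ (rhs at j=3)
  i=4: ✗ (no rhs in [4,5])
  i=5: ✗ (no rhs in [5,6])
  i=6: ✗ (no rhs in [6,7])
  i=7: ✓ (rhs at j=8; lhs holds on [7,7])
  i=8: ✓ (rhs at j=8)
  i=9: ✗ (no rhs in [9,10])
  i=10: ✓ (rhs at j=11; lhs holds on [10,10])
  i=11: ✓ (rhs at j=11)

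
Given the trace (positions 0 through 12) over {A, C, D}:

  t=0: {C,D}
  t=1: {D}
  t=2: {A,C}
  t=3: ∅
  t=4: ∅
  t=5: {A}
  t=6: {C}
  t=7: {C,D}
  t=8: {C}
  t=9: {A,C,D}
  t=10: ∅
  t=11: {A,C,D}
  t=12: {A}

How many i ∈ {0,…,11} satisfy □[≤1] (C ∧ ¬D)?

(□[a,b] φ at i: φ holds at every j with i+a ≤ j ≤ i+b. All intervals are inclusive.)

0

Evaluate at each i in [0,11]:
  i=0: ✗ (fails at j=0)
  i=1: ✗ (fails at j=1)
  i=2: ✗ (fails at j=3)
  i=3: ✗ (fails at j=3)
  i=4: ✗ (fails at j=4)
  i=5: ✗ (fails at j=5)
  i=6: ✗ (fails at j=7)
  i=7: ✗ (fails at j=7)
  i=8: ✗ (fails at j=9)
  i=9: ✗ (fails at j=9)
  i=10: ✗ (fails at j=10)
  i=11: ✗ (fails at j=11)
Positions where it holds: {} → 0.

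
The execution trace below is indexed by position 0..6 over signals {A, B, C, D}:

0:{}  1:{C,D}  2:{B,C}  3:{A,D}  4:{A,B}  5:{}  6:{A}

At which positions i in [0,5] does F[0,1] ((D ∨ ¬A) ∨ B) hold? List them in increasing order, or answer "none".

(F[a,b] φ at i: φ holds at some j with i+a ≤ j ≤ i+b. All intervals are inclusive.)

0, 1, 2, 3, 4, 5

Evaluate at each i in [0,5]:
  i=0: ✓ (witness j=0)
  i=1: ✓ (witness j=1)
  i=2: ✓ (witness j=2)
  i=3: ✓ (witness j=3)
  i=4: ✓ (witness j=4)
  i=5: ✓ (witness j=5)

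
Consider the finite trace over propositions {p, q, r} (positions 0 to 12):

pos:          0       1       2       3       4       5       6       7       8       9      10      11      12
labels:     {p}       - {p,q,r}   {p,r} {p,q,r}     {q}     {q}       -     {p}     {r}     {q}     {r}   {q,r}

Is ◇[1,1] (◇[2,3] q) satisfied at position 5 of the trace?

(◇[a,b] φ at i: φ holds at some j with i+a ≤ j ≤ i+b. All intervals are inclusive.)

Check ◇[2,3] q at each j in [6,6]:
  j=6: fails (none in [8,9])
No position in the window satisfies it → formula fails.

Does not hold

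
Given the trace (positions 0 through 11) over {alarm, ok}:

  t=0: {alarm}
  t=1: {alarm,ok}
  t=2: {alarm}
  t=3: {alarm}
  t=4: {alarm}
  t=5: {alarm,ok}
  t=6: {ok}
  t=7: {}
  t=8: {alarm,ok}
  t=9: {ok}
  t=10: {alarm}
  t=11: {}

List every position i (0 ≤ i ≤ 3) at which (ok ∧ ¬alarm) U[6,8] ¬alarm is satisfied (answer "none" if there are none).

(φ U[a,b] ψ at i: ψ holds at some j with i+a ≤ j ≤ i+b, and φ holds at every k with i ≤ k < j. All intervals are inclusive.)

none

Evaluate at each i in [0,3]:
  i=0: ✗ (lhs fails at k=0 before rhs at j=6)
  i=1: ✗ (lhs fails at k=1 before rhs at j=7)
  i=2: ✗ (lhs fails at k=2 before rhs at j=9)
  i=3: ✗ (lhs fails at k=3 before rhs at j=9)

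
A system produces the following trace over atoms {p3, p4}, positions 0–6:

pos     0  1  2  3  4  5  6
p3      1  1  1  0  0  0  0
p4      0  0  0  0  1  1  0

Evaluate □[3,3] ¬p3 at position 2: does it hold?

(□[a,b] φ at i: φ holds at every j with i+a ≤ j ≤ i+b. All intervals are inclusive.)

Holds

Check ¬p3 at every j in [5,5]:
  j=5: true
All positions satisfy it → formula holds.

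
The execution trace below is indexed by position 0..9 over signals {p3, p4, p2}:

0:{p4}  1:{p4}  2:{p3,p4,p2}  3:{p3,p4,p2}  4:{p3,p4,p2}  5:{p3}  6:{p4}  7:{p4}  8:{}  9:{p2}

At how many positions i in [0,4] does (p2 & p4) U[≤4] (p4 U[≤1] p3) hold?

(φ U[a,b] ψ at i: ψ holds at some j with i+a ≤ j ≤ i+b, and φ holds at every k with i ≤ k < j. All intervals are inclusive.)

Evaluate at each i in [0,4]:
  i=0: ✗ (lhs fails at k=0 before rhs at j=1)
  i=1: ✓ (rhs at j=1)
  i=2: ✓ (rhs at j=2)
  i=3: ✓ (rhs at j=3)
  i=4: ✓ (rhs at j=4)
Positions where it holds: {1, 2, 3, 4} → 4.

4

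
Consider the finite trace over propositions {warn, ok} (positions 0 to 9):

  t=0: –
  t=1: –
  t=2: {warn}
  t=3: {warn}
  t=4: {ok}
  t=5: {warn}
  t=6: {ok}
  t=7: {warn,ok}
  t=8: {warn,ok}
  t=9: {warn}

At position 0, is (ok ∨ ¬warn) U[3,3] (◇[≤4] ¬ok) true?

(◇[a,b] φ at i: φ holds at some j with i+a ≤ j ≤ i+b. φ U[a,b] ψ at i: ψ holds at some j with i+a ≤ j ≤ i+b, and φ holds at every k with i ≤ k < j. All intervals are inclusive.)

No

Need some j in [3,3] with ◇[≤4] ¬ok, and (ok ∨ ¬warn) at every k in [0,j-1].
  j=3: ◇[≤4] ¬ok holds, but (ok ∨ ¬warn) fails at k=2 → not this j.
No j in the window works → until fails.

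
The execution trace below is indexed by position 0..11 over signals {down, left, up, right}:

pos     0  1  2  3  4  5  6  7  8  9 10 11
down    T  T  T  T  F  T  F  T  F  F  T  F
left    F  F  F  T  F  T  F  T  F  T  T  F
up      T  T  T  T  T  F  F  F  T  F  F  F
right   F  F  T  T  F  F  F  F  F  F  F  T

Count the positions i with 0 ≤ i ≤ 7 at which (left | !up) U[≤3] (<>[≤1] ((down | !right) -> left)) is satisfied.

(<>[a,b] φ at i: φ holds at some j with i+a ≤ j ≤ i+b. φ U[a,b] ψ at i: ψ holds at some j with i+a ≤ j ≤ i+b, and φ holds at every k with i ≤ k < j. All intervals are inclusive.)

6

Evaluate at each i in [0,7]:
  i=0: ✗ (lhs fails at k=0 before rhs at j=2)
  i=1: ✗ (lhs fails at k=1 before rhs at j=2)
  i=2: ✓ (rhs at j=2)
  i=3: ✓ (rhs at j=3)
  i=4: ✓ (rhs at j=4)
  i=5: ✓ (rhs at j=5)
  i=6: ✓ (rhs at j=6)
  i=7: ✓ (rhs at j=7)
Positions where it holds: {2, 3, 4, 5, 6, 7} → 6.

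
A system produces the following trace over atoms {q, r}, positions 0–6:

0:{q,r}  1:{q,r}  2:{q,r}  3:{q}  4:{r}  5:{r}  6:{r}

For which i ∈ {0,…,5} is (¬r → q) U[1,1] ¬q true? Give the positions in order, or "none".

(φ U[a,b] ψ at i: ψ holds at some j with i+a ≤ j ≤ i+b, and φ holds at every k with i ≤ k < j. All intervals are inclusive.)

3, 4, 5

Evaluate at each i in [0,5]:
  i=0: ✗ (no rhs in [1,1])
  i=1: ✗ (no rhs in [2,2])
  i=2: ✗ (no rhs in [3,3])
  i=3: ✓ (rhs at j=4; lhs holds on [3,3])
  i=4: ✓ (rhs at j=5; lhs holds on [4,4])
  i=5: ✓ (rhs at j=6; lhs holds on [5,5])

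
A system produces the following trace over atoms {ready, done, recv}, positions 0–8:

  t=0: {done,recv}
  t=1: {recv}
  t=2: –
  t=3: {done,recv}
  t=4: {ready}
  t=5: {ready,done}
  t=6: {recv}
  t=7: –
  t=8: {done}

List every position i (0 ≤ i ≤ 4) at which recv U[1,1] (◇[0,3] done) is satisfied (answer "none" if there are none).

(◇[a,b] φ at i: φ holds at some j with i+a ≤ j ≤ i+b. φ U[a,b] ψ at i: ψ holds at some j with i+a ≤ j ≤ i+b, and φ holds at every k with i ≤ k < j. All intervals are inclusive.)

0, 1, 3

Evaluate at each i in [0,4]:
  i=0: ✓ (rhs at j=1; lhs holds on [0,0])
  i=1: ✓ (rhs at j=2; lhs holds on [1,1])
  i=2: ✗ (lhs fails at k=2 before rhs at j=3)
  i=3: ✓ (rhs at j=4; lhs holds on [3,3])
  i=4: ✗ (lhs fails at k=4 before rhs at j=5)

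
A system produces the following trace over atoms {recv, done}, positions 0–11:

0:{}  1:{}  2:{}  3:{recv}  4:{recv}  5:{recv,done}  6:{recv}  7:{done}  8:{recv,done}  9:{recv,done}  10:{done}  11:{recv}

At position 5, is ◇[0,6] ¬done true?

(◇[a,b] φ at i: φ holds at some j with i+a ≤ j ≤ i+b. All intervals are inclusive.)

Yes

Check ¬done at each j in [5,11]:
  j=5: false
  j=6: true
  j=7: false
  j=8: false
  j=9: false
  j=10: false
  j=11: true
Found at j=6 → formula holds.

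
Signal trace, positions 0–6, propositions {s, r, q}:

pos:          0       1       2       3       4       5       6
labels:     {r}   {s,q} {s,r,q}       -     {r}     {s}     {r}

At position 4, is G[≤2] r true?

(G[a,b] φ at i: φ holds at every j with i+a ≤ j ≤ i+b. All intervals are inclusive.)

No

Check r at every j in [4,6]:
  j=4: true
  j=5: false
  j=6: true
Fails at j=5 → formula fails.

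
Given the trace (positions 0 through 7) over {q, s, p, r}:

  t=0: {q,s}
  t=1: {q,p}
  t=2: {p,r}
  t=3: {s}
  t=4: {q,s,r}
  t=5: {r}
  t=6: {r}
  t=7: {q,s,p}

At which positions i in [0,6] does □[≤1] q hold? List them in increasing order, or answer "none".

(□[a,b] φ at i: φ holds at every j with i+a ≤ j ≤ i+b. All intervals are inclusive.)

0

Evaluate at each i in [0,6]:
  i=0: ✓ (all of [0,1])
  i=1: ✗ (fails at j=2)
  i=2: ✗ (fails at j=2)
  i=3: ✗ (fails at j=3)
  i=4: ✗ (fails at j=5)
  i=5: ✗ (fails at j=5)
  i=6: ✗ (fails at j=6)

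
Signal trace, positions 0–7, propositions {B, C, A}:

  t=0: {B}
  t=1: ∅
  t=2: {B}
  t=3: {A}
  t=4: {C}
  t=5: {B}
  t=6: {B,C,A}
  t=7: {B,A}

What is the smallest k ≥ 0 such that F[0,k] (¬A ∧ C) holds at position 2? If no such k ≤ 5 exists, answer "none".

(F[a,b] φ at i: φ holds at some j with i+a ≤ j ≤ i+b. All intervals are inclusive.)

Scan j = 2,3,… for (¬A ∧ C):
  j=2: fails
  j=3: fails
  j=4: holds
First hit at j=4, so smallest k = 4-2 = 2.

2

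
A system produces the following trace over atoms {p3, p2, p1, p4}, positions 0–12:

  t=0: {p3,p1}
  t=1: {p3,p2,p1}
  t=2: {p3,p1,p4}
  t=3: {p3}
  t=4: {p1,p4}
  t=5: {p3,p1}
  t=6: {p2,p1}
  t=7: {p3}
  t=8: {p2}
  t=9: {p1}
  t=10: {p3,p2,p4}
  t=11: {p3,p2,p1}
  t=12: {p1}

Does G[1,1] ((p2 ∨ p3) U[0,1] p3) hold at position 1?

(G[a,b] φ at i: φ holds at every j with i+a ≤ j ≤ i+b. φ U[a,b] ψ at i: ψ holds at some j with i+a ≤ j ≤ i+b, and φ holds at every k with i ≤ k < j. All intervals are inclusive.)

Yes

Check ((p2 ∨ p3) U[0,1] p3) at every j in [2,2]:
  j=2: holds
All positions satisfy it → formula holds.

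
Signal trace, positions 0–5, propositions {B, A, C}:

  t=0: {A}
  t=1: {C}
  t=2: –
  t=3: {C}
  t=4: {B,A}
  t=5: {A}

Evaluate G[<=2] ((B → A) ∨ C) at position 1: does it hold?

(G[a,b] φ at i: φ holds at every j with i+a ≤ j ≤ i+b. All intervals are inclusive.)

Yes

Check ((B → A) ∨ C) at every j in [1,3]:
  j=1: true
  j=2: true
  j=3: true
All positions satisfy it → formula holds.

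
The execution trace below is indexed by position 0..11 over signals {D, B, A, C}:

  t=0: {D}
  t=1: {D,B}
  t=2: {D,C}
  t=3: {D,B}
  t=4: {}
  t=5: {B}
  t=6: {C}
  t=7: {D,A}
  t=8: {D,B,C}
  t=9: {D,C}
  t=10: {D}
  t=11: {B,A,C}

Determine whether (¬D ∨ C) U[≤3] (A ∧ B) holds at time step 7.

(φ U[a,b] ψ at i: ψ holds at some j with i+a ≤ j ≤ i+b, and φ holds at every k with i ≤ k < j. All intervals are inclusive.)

Need some j in [7,10] with (A ∧ B), and (¬D ∨ C) at every k in [7,j-1].
  j=7: (A ∧ B) false.
  j=8: (A ∧ B) false.
  j=9: (A ∧ B) false.
  j=10: (A ∧ B) false.
No j in the window works → until fails.

False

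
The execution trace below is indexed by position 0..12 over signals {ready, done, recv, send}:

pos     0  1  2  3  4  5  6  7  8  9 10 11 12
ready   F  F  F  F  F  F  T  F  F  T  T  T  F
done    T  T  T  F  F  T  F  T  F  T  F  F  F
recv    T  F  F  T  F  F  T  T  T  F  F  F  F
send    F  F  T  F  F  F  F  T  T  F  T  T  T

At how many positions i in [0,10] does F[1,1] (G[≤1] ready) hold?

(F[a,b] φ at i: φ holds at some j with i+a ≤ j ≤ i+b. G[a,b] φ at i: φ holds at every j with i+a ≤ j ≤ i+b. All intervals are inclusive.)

Evaluate at each i in [0,10]:
  i=0: ✗ (none in [1,1])
  i=1: ✗ (none in [2,2])
  i=2: ✗ (none in [3,3])
  i=3: ✗ (none in [4,4])
  i=4: ✗ (none in [5,5])
  i=5: ✗ (none in [6,6])
  i=6: ✗ (none in [7,7])
  i=7: ✗ (none in [8,8])
  i=8: ✓ (witness j=9)
  i=9: ✓ (witness j=10)
  i=10: ✗ (none in [11,11])
Positions where it holds: {8, 9} → 2.

2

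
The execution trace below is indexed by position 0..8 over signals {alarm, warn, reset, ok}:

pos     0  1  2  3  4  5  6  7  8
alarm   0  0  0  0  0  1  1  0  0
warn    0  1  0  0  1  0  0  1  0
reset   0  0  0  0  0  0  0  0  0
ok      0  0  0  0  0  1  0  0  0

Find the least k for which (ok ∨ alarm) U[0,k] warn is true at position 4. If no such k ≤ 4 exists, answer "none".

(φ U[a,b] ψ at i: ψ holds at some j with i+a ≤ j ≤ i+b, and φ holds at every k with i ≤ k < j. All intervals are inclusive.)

0

Need earliest j ≥ 4 with warn, and (ok ∨ alarm) at every k in [4,j-1].
  j=4: rhs holds (empty prefix). k = 0.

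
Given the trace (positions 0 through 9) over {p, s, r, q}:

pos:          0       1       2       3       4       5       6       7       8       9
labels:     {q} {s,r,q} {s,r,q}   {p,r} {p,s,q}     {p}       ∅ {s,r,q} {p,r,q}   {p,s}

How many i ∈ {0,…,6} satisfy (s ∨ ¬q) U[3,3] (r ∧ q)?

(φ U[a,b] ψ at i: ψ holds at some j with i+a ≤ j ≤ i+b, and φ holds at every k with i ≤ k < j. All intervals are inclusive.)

Evaluate at each i in [0,6]:
  i=0: ✗ (no rhs in [3,3])
  i=1: ✗ (no rhs in [4,4])
  i=2: ✗ (no rhs in [5,5])
  i=3: ✗ (no rhs in [6,6])
  i=4: ✓ (rhs at j=7; lhs holds on [4,6])
  i=5: ✓ (rhs at j=8; lhs holds on [5,7])
  i=6: ✗ (no rhs in [9,9])
Positions where it holds: {4, 5} → 2.

2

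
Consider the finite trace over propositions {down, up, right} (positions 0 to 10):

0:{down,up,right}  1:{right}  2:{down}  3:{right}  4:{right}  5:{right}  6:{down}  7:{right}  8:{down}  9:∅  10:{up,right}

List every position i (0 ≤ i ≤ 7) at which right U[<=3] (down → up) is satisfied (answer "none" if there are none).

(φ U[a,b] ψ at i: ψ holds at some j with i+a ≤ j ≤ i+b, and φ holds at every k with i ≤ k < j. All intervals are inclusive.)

0, 1, 3, 4, 5, 7

Evaluate at each i in [0,7]:
  i=0: ✓ (rhs at j=0)
  i=1: ✓ (rhs at j=1)
  i=2: ✗ (lhs fails at k=2 before rhs at j=3)
  i=3: ✓ (rhs at j=3)
  i=4: ✓ (rhs at j=4)
  i=5: ✓ (rhs at j=5)
  i=6: ✗ (lhs fails at k=6 before rhs at j=7)
  i=7: ✓ (rhs at j=7)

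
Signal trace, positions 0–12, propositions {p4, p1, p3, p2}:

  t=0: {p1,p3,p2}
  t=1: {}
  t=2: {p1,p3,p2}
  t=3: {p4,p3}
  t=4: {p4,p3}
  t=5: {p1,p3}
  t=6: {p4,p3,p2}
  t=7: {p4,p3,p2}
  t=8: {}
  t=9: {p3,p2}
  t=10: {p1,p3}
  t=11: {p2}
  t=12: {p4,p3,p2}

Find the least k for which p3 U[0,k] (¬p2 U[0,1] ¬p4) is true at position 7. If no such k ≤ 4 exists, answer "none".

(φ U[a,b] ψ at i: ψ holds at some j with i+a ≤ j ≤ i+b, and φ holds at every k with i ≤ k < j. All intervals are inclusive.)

1

Need earliest j ≥ 7 with (¬p2 U[0,1] ¬p4), and p3 at every k in [7,j-1].
  j=7: rhs fails.
  j=8: rhs holds; lhs holds on [7,7]. k = 1.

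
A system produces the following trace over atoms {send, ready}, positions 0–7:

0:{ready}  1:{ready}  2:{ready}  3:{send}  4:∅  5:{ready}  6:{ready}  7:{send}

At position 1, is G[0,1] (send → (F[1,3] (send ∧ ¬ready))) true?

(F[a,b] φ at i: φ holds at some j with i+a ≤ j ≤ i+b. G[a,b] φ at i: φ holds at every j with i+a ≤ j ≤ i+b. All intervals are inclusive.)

Holds

Check (send → (F[1,3] (send ∧ ¬ready))) at every j in [1,2]:
  j=1: antecedent false → ✓
  j=2: antecedent false → ✓
All positions satisfy it → formula holds.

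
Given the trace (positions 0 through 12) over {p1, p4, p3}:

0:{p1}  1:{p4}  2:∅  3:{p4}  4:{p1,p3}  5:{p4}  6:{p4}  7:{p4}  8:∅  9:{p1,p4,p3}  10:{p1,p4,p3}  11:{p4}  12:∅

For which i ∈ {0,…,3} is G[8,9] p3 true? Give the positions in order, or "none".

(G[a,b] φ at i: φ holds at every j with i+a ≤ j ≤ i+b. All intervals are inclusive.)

1

Evaluate at each i in [0,3]:
  i=0: ✗ (fails at j=8)
  i=1: ✓ (all of [9,10])
  i=2: ✗ (fails at j=11)
  i=3: ✗ (fails at j=11)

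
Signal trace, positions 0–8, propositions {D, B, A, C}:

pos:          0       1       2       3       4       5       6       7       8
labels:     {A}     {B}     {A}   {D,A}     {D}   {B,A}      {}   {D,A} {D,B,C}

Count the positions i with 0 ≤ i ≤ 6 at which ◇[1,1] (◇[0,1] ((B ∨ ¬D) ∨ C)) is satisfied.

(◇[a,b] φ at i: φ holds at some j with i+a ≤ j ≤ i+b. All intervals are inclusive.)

Evaluate at each i in [0,6]:
  i=0: ✓ (witness j=1)
  i=1: ✓ (witness j=2)
  i=2: ✗ (none in [3,3])
  i=3: ✓ (witness j=4)
  i=4: ✓ (witness j=5)
  i=5: ✓ (witness j=6)
  i=6: ✓ (witness j=7)
Positions where it holds: {0, 1, 3, 4, 5, 6} → 6.

6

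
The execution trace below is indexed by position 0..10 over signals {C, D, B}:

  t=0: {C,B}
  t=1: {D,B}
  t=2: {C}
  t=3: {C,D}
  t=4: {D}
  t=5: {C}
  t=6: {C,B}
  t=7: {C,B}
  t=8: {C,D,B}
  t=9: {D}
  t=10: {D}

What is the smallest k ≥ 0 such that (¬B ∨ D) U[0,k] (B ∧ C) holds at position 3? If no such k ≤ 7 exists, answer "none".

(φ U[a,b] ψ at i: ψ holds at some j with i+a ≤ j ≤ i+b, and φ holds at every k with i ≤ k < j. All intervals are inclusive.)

3

Need earliest j ≥ 3 with (B ∧ C), and (¬B ∨ D) at every k in [3,j-1].
  j=3: rhs fails.
  j=4: rhs fails.
  j=5: rhs fails.
  j=6: rhs holds; lhs holds on [3,5]. k = 3.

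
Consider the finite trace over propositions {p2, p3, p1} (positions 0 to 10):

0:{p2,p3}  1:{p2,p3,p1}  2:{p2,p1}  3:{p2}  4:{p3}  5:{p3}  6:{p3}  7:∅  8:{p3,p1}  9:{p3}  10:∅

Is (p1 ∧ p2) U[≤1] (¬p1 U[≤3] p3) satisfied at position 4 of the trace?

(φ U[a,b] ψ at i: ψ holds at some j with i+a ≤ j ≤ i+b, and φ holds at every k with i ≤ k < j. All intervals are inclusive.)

Yes

Need some j in [4,5] with (¬p1 U[≤3] p3), and (p1 ∧ p2) at every k in [4,j-1].
  j=4: (¬p1 U[≤3] p3) holds; no prefix to check → satisfied.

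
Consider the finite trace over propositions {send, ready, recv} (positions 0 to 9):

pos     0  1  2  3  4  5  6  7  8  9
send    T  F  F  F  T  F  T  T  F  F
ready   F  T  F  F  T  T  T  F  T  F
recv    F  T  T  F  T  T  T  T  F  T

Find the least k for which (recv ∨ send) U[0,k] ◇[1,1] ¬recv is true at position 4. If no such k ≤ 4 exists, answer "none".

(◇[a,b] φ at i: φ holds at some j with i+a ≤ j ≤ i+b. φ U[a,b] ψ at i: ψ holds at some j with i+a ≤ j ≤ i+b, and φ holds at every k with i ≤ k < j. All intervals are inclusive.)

3

Need earliest j ≥ 4 with ◇[1,1] ¬recv, and (recv ∨ send) at every k in [4,j-1].
  j=4: rhs fails.
  j=5: rhs fails.
  j=6: rhs fails.
  j=7: rhs holds; lhs holds on [4,6]. k = 3.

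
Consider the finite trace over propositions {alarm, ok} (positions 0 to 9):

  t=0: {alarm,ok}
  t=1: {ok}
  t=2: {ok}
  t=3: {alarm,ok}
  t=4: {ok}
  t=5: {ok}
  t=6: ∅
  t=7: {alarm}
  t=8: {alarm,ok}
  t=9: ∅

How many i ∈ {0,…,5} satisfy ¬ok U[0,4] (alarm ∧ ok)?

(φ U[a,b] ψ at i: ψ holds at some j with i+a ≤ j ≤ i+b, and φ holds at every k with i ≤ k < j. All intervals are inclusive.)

Evaluate at each i in [0,5]:
  i=0: ✓ (rhs at j=0)
  i=1: ✗ (lhs fails at k=1 before rhs at j=3)
  i=2: ✗ (lhs fails at k=2 before rhs at j=3)
  i=3: ✓ (rhs at j=3)
  i=4: ✗ (lhs fails at k=4 before rhs at j=8)
  i=5: ✗ (lhs fails at k=5 before rhs at j=8)
Positions where it holds: {0, 3} → 2.

2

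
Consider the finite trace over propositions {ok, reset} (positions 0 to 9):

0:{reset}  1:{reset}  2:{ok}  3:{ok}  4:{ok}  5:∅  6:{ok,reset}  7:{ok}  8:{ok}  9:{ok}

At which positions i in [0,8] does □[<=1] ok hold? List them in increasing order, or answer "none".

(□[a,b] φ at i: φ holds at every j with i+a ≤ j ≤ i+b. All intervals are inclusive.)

2, 3, 6, 7, 8

Evaluate at each i in [0,8]:
  i=0: ✗ (fails at j=0)
  i=1: ✗ (fails at j=1)
  i=2: ✓ (all of [2,3])
  i=3: ✓ (all of [3,4])
  i=4: ✗ (fails at j=5)
  i=5: ✗ (fails at j=5)
  i=6: ✓ (all of [6,7])
  i=7: ✓ (all of [7,8])
  i=8: ✓ (all of [8,9])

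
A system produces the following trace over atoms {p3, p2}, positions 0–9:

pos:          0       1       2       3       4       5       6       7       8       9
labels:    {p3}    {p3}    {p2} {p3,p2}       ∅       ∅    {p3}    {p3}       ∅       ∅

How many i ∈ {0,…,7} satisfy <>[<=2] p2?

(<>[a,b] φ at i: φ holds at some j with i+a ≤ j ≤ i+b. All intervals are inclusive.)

Evaluate at each i in [0,7]:
  i=0: ✓ (witness j=2)
  i=1: ✓ (witness j=2)
  i=2: ✓ (witness j=2)
  i=3: ✓ (witness j=3)
  i=4: ✗ (none in [4,6])
  i=5: ✗ (none in [5,7])
  i=6: ✗ (none in [6,8])
  i=7: ✗ (none in [7,9])
Positions where it holds: {0, 1, 2, 3} → 4.

4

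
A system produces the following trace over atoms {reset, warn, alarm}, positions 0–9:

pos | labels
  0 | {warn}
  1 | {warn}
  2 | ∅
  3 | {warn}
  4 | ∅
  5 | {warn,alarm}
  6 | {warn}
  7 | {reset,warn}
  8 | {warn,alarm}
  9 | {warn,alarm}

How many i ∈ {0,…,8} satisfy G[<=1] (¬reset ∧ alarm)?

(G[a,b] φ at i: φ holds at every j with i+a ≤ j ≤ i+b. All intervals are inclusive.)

Evaluate at each i in [0,8]:
  i=0: ✗ (fails at j=0)
  i=1: ✗ (fails at j=1)
  i=2: ✗ (fails at j=2)
  i=3: ✗ (fails at j=3)
  i=4: ✗ (fails at j=4)
  i=5: ✗ (fails at j=6)
  i=6: ✗ (fails at j=6)
  i=7: ✗ (fails at j=7)
  i=8: ✓ (all of [8,9])
Positions where it holds: {8} → 1.

1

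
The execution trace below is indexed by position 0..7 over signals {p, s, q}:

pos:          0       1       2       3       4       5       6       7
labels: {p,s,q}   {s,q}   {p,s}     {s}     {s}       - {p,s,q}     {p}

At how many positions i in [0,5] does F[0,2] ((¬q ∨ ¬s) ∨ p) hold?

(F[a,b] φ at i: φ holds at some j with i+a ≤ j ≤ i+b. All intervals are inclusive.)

6

Evaluate at each i in [0,5]:
  i=0: ✓ (witness j=0)
  i=1: ✓ (witness j=2)
  i=2: ✓ (witness j=2)
  i=3: ✓ (witness j=3)
  i=4: ✓ (witness j=4)
  i=5: ✓ (witness j=5)
Positions where it holds: {0, 1, 2, 3, 4, 5} → 6.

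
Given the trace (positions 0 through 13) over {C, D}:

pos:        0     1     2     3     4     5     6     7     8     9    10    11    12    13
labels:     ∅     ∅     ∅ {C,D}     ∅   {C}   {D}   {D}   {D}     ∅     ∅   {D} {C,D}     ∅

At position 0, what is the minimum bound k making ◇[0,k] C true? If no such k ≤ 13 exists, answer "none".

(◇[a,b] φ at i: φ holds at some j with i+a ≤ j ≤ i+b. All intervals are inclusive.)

Scan j = 0,1,… for C:
  j=0: fails
  j=1: fails
  j=2: fails
  j=3: holds
First hit at j=3, so smallest k = 3-0 = 3.

3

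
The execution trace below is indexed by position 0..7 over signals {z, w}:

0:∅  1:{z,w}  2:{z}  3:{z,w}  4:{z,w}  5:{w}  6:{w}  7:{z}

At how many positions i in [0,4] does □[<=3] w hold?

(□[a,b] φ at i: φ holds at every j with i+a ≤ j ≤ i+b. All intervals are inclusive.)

Evaluate at each i in [0,4]:
  i=0: ✗ (fails at j=0)
  i=1: ✗ (fails at j=2)
  i=2: ✗ (fails at j=2)
  i=3: ✓ (all of [3,6])
  i=4: ✗ (fails at j=7)
Positions where it holds: {3} → 1.

1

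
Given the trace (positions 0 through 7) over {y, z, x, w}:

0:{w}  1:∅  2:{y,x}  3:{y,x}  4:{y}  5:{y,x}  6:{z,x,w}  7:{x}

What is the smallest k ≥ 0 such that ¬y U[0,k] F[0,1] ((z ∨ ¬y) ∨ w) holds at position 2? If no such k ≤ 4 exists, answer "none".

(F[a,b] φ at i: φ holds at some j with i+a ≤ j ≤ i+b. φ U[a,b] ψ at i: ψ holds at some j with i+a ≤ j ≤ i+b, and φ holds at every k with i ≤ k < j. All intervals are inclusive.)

none

Need earliest j ≥ 2 with F[0,1] ((z ∨ ¬y) ∨ w), and ¬y at every k in [2,j-1].
  j=2: rhs fails.
  j=3: rhs fails.
  j=4: rhs fails.
  j=5: rhs holds but lhs fails at k=2.
  j=6: rhs holds but lhs fails at k=2.
No witness within the range → none.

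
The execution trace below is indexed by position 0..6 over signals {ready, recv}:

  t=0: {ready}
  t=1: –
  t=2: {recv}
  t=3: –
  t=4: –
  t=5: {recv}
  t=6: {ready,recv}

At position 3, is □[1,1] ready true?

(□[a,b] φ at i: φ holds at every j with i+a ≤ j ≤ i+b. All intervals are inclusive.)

Check ready at every j in [4,4]:
  j=4: false
Fails at j=4 → formula fails.

No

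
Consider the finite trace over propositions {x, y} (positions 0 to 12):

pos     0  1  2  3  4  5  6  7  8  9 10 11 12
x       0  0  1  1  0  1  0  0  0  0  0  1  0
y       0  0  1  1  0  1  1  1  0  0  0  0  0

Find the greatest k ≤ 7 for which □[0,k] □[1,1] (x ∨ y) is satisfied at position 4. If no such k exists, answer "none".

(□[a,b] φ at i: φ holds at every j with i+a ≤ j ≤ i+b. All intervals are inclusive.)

□[1,1] (x ∨ y) must hold from j=4 onward; find where it first fails.
  j=4: holds
  j=5: holds
  j=6: holds
  j=7: fails
Holds on [4,6], so largest k = 2.

2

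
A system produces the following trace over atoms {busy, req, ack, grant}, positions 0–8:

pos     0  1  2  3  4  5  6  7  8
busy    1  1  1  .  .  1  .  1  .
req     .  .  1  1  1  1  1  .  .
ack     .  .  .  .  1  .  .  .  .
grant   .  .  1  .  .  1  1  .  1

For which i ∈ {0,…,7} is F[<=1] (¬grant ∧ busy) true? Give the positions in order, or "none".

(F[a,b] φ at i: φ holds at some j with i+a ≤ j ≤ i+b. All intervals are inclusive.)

Evaluate at each i in [0,7]:
  i=0: ✓ (witness j=0)
  i=1: ✓ (witness j=1)
  i=2: ✗ (none in [2,3])
  i=3: ✗ (none in [3,4])
  i=4: ✗ (none in [4,5])
  i=5: ✗ (none in [5,6])
  i=6: ✓ (witness j=7)
  i=7: ✓ (witness j=7)

0, 1, 6, 7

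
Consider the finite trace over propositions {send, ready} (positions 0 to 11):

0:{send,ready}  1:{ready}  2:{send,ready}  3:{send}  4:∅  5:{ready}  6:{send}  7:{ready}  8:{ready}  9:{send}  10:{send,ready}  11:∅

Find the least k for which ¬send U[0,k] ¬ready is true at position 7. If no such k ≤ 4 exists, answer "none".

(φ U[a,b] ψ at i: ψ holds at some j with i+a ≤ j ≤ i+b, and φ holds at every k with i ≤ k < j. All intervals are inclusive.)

2

Need earliest j ≥ 7 with ¬ready, and ¬send at every k in [7,j-1].
  j=7: rhs fails.
  j=8: rhs fails.
  j=9: rhs holds; lhs holds on [7,8]. k = 2.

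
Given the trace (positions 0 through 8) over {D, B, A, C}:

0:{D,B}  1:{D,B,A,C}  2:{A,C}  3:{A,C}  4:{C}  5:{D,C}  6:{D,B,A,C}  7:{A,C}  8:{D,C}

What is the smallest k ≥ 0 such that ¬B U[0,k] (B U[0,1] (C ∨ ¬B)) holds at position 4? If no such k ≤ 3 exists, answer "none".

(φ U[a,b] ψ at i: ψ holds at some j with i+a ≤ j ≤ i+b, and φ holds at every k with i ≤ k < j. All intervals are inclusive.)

0

Need earliest j ≥ 4 with (B U[0,1] (C ∨ ¬B)), and ¬B at every k in [4,j-1].
  j=4: rhs holds (empty prefix). k = 0.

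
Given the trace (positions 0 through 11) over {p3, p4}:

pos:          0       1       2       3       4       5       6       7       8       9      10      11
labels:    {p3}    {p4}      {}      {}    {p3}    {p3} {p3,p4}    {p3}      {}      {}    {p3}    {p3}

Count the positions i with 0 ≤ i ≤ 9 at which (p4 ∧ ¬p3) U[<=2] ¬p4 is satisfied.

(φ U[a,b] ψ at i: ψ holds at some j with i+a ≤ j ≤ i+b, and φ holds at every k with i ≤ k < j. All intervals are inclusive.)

9

Evaluate at each i in [0,9]:
  i=0: ✓ (rhs at j=0)
  i=1: ✓ (rhs at j=2; lhs holds on [1,1])
  i=2: ✓ (rhs at j=2)
  i=3: ✓ (rhs at j=3)
  i=4: ✓ (rhs at j=4)
  i=5: ✓ (rhs at j=5)
  i=6: ✗ (lhs fails at k=6 before rhs at j=7)
  i=7: ✓ (rhs at j=7)
  i=8: ✓ (rhs at j=8)
  i=9: ✓ (rhs at j=9)
Positions where it holds: {0, 1, 2, 3, 4, 5, 7, 8, 9} → 9.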